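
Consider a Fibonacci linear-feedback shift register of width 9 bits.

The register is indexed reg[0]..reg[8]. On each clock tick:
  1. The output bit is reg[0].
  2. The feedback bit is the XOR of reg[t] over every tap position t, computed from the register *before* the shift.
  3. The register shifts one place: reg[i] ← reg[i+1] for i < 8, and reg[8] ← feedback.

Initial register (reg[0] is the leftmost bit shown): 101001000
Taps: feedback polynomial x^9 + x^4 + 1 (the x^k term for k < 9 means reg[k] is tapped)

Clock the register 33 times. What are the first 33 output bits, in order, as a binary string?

step | reg (before) | out | fb
   0 | 101001000 | 1 | 1
   1 | 010010001 | 0 | 1
   2 | 100100011 | 1 | 1
   3 | 001000111 | 0 | 0
   4 | 010001110 | 0 | 0
   5 | 100011100 | 1 | 0
   6 | 000111000 | 0 | 1
   7 | 001110001 | 0 | 1
   8 | 011100011 | 0 | 0
   9 | 111000110 | 1 | 1
  10 | 110001101 | 1 | 1
  11 | 100011011 | 1 | 0
  12 | 000110110 | 0 | 1
  13 | 001101101 | 0 | 0
  14 | 011011010 | 0 | 1
  15 | 110110101 | 1 | 0
  16 | 101101010 | 1 | 1
  17 | 011010101 | 0 | 1
  18 | 110101011 | 1 | 1
  19 | 101010111 | 1 | 0
  20 | 010101110 | 0 | 0
  21 | 101011100 | 1 | 0
  22 | 010111000 | 0 | 1
  23 | 101110001 | 1 | 0
  24 | 011100010 | 0 | 0
  25 | 111000100 | 1 | 1
  26 | 110001001 | 1 | 1
  27 | 100010011 | 1 | 0
  28 | 000100110 | 0 | 0
  29 | 001001100 | 0 | 0
  30 | 010011000 | 0 | 1
  31 | 100110001 | 1 | 0
  32 | 001100010 | 0 | 0

101001000111000110110101011100010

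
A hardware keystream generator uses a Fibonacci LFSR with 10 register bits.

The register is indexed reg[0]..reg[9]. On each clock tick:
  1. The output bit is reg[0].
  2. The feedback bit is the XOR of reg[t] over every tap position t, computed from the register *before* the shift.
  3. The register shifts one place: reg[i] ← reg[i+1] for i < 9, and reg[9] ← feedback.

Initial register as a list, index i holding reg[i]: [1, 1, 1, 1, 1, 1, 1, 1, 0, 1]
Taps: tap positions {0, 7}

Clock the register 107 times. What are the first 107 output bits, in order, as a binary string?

11111111010101010111101000011101001000110010110101100111101011000110011111100101010100110011001010011111010

step | reg (before) | out | fb
   0 | 1111111101 | 1 | 0
   1 | 1111111010 | 1 | 1
   2 | 1111110101 | 1 | 0
   3 | 1111101010 | 1 | 1
   4 | 1111010101 | 1 | 0
   5 | 1110101010 | 1 | 1
   6 | 1101010101 | 1 | 0
   7 | 1010101010 | 1 | 1
   8 | 0101010101 | 0 | 1
   9 | 1010101011 | 1 | 1
  10 | 0101010111 | 0 | 1
  11 | 1010101111 | 1 | 0
  12 | 0101011110 | 0 | 1
  13 | 1010111101 | 1 | 0
  14 | 0101111010 | 0 | 0
  15 | 1011110100 | 1 | 0
  16 | 0111101000 | 0 | 0
  17 | 1111010000 | 1 | 1
  18 | 1110100001 | 1 | 1
  19 | 1101000011 | 1 | 1
  20 | 1010000111 | 1 | 0
  21 | 0100001110 | 0 | 1
  22 | 1000011101 | 1 | 0
  23 | 0000111010 | 0 | 0
  24 | 0001110100 | 0 | 1
  25 | 0011101001 | 0 | 0
  26 | 0111010010 | 0 | 0
  27 | 1110100100 | 1 | 0
  28 | 1101001000 | 1 | 1
  29 | 1010010001 | 1 | 1
  30 | 0100100011 | 0 | 0
  31 | 1001000110 | 1 | 0
  32 | 0010001100 | 0 | 1
  33 | 0100011001 | 0 | 0
  34 | 1000110010 | 1 | 1
  35 | 0001100101 | 0 | 1
  36 | 0011001011 | 0 | 0
  37 | 0110010110 | 0 | 1
  38 | 1100101101 | 1 | 0
  39 | 1001011010 | 1 | 1
  40 | 0010110101 | 0 | 1
  41 | 0101101011 | 0 | 0
  42 | 1011010110 | 1 | 0
  43 | 0110101100 | 0 | 1
  44 | 1101011001 | 1 | 1
  45 | 1010110011 | 1 | 1
  46 | 0101100111 | 0 | 1
  47 | 1011001111 | 1 | 0
  48 | 0110011110 | 0 | 1
  49 | 1100111101 | 1 | 0
  50 | 1001111010 | 1 | 1
  51 | 0011110101 | 0 | 1
  52 | 0111101011 | 0 | 0
  53 | 1111010110 | 1 | 0
  54 | 1110101100 | 1 | 0
  55 | 1101011000 | 1 | 1
  56 | 1010110001 | 1 | 1
  57 | 0101100011 | 0 | 0
  58 | 1011000110 | 1 | 0
  59 | 0110001100 | 0 | 1
  60 | 1100011001 | 1 | 1
  61 | 1000110011 | 1 | 1
  62 | 0001100111 | 0 | 1
  63 | 0011001111 | 0 | 1
  64 | 0110011111 | 0 | 1
  65 | 1100111111 | 1 | 0
  66 | 1001111110 | 1 | 0
  67 | 0011111100 | 0 | 1
  68 | 0111111001 | 0 | 0
  69 | 1111110010 | 1 | 1
  70 | 1111100101 | 1 | 0
  71 | 1111001010 | 1 | 1
  72 | 1110010101 | 1 | 0
  73 | 1100101010 | 1 | 1
  74 | 1001010101 | 1 | 0
  75 | 0010101010 | 0 | 0
  76 | 0101010100 | 0 | 1
  77 | 1010101001 | 1 | 1
  78 | 0101010011 | 0 | 0
  79 | 1010100110 | 1 | 0
  80 | 0101001100 | 0 | 1
  81 | 1010011001 | 1 | 1
  82 | 0100110011 | 0 | 0
  83 | 1001100110 | 1 | 0
  84 | 0011001100 | 0 | 1
  85 | 0110011001 | 0 | 0
  86 | 1100110010 | 1 | 1
  87 | 1001100101 | 1 | 0
  88 | 0011001010 | 0 | 0
  89 | 0110010100 | 0 | 1
  90 | 1100101001 | 1 | 1
  91 | 1001010011 | 1 | 1
  92 | 0010100111 | 0 | 1
  93 | 0101001111 | 0 | 1
  94 | 1010011111 | 1 | 0
  95 | 0100111110 | 0 | 1
  96 | 1001111101 | 1 | 0
  97 | 0011111010 | 0 | 0
  98 | 0111110100 | 0 | 1
  99 | 1111101001 | 1 | 1
 100 | 1111010011 | 1 | 1
 101 | 1110100111 | 1 | 0
 102 | 1101001110 | 1 | 0
 103 | 1010011100 | 1 | 0
 104 | 0100111000 | 0 | 0
 105 | 1001110000 | 1 | 1
 106 | 0011100001 | 0 | 0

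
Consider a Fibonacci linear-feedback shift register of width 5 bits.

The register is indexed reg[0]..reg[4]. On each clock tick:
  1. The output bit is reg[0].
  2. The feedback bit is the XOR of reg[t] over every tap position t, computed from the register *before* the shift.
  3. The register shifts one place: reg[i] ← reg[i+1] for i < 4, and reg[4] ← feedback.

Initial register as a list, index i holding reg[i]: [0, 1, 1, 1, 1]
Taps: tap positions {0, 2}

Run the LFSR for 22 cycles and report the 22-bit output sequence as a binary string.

0111110001101110101000

step | reg (before) | out | fb
   0 | 01111 | 0 | 1
   1 | 11111 | 1 | 0
   2 | 11110 | 1 | 0
   3 | 11100 | 1 | 0
   4 | 11000 | 1 | 1
   5 | 10001 | 1 | 1
   6 | 00011 | 0 | 0
   7 | 00110 | 0 | 1
   8 | 01101 | 0 | 1
   9 | 11011 | 1 | 1
  10 | 10111 | 1 | 0
  11 | 01110 | 0 | 1
  12 | 11101 | 1 | 0
  13 | 11010 | 1 | 1
  14 | 10101 | 1 | 0
  15 | 01010 | 0 | 0
  16 | 10100 | 1 | 0
  17 | 01000 | 0 | 0
  18 | 10000 | 1 | 1
  19 | 00001 | 0 | 0
  20 | 00010 | 0 | 0
  21 | 00100 | 0 | 1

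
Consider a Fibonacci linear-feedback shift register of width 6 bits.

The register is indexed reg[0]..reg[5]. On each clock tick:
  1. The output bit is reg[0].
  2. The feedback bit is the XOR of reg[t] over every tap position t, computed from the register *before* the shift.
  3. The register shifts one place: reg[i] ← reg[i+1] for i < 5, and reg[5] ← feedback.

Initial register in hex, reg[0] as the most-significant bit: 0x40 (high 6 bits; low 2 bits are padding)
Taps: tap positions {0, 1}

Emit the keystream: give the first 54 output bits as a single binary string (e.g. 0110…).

step | reg (before) | out | fb
   0 | 010000 | 0 | 1
   1 | 100001 | 1 | 1
   2 | 000011 | 0 | 0
   3 | 000110 | 0 | 0
   4 | 001100 | 0 | 0
   5 | 011000 | 0 | 1
   6 | 110001 | 1 | 0
   7 | 100010 | 1 | 1
   8 | 000101 | 0 | 0
   9 | 001010 | 0 | 0
  10 | 010100 | 0 | 1
  11 | 101001 | 1 | 1
  12 | 010011 | 0 | 1
  13 | 100111 | 1 | 1
  14 | 001111 | 0 | 0
  15 | 011110 | 0 | 1
  16 | 111101 | 1 | 0
  17 | 111010 | 1 | 0
  18 | 110100 | 1 | 0
  19 | 101000 | 1 | 1
  20 | 010001 | 0 | 1
  21 | 100011 | 1 | 1
  22 | 000111 | 0 | 0
  23 | 001110 | 0 | 0
  24 | 011100 | 0 | 1
  25 | 111001 | 1 | 0
  26 | 110010 | 1 | 0
  27 | 100100 | 1 | 1
  28 | 001001 | 0 | 0
  29 | 010010 | 0 | 1
  30 | 100101 | 1 | 1
  31 | 001011 | 0 | 0
  32 | 010110 | 0 | 1
  33 | 101101 | 1 | 1
  34 | 011011 | 0 | 1
  35 | 110111 | 1 | 0
  36 | 101110 | 1 | 1
  37 | 011101 | 0 | 1
  38 | 111011 | 1 | 0
  39 | 110110 | 1 | 0
  40 | 101100 | 1 | 1
  41 | 011001 | 0 | 1
  42 | 110011 | 1 | 0
  43 | 100110 | 1 | 1
  44 | 001101 | 0 | 0
  45 | 011010 | 0 | 1
  46 | 110101 | 1 | 0
  47 | 101010 | 1 | 1
  48 | 010101 | 0 | 1
  49 | 101011 | 1 | 1
  50 | 010111 | 0 | 1
  51 | 101111 | 1 | 1
  52 | 011111 | 0 | 1
  53 | 111111 | 1 | 0

010000110001010011110100011100100101101110110011010101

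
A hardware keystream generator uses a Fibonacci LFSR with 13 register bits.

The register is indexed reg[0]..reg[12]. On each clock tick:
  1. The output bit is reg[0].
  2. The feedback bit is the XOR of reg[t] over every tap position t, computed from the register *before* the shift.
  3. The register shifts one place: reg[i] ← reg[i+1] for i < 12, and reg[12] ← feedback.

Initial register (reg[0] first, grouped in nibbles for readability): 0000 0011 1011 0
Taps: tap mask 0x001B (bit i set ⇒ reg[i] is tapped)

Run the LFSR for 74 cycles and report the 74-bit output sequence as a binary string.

00000011101100010001001001010100000010001110011010000011101111010001011111

step | reg (before) | out | fb
   0 | 0000001110110 | 0 | 0
   1 | 0000011101100 | 0 | 0
   2 | 0000111011000 | 0 | 1
   3 | 0001110110001 | 0 | 0
   4 | 0011101100010 | 0 | 0
   5 | 0111011000100 | 0 | 0
   6 | 1110110001000 | 1 | 1
   7 | 1101100010001 | 1 | 0
   8 | 1011000100010 | 1 | 0
   9 | 0110001000100 | 0 | 1
  10 | 1100010001001 | 1 | 0
  11 | 1000100010010 | 1 | 0
  12 | 0001000100100 | 0 | 1
  13 | 0010001001001 | 0 | 0
  14 | 0100010010010 | 0 | 1
  15 | 1000100100101 | 1 | 0
  16 | 0001001001010 | 0 | 1
  17 | 0010010010101 | 0 | 0
  18 | 0100100101010 | 0 | 0
  19 | 1001001010100 | 1 | 0
  20 | 0010010101000 | 0 | 0
  21 | 0100101010000 | 0 | 0
  22 | 1001010100000 | 1 | 0
  23 | 0010101000000 | 0 | 1
  24 | 0101010000001 | 0 | 0
  25 | 1010100000010 | 1 | 0
  26 | 0101000000100 | 0 | 0
  27 | 1010000001000 | 1 | 1
  28 | 0100000010001 | 0 | 1
  29 | 1000000100011 | 1 | 1
  30 | 0000001000111 | 0 | 0
  31 | 0000010001110 | 0 | 0
  32 | 0000100011100 | 0 | 1
  33 | 0001000111001 | 0 | 1
  34 | 0010001110011 | 0 | 0
  35 | 0100011100110 | 0 | 1
  36 | 1000111001101 | 1 | 0
  37 | 0001110011010 | 0 | 0
  38 | 0011100110100 | 0 | 0
  39 | 0111001101000 | 0 | 0
  40 | 1110011010000 | 1 | 0
  41 | 1100110100000 | 1 | 1
  42 | 1001101000001 | 1 | 1
  43 | 0011010000011 | 0 | 1
  44 | 0110100000111 | 0 | 0
  45 | 1101000001110 | 1 | 1
  46 | 1010000011101 | 1 | 1
  47 | 0100000111011 | 0 | 1
  48 | 1000001110111 | 1 | 1
  49 | 0000011101111 | 0 | 0
  50 | 0000111011110 | 0 | 1
  51 | 0001110111101 | 0 | 0
  52 | 0011101111010 | 0 | 0
  53 | 0111011110100 | 0 | 0
  54 | 1110111101000 | 1 | 1
  55 | 1101111010001 | 1 | 0
  56 | 1011110100010 | 1 | 1
  57 | 0111101000101 | 0 | 1
  58 | 1111010001011 | 1 | 1
  59 | 1110100010111 | 1 | 1
  60 | 1101000101111 | 1 | 1
  61 | 1010001011111 | 1 | 1
  62 | 0100010111111 | 0 | 1
  63 | 1000101111111 | 1 | 0
  64 | 0001011111110 | 0 | 1
  65 | 0010111111101 | 0 | 1
  66 | 0101111111011 | 0 | 1
  67 | 1011111110111 | 1 | 1
  68 | 0111111101111 | 0 | 1
  69 | 1111111011111 | 1 | 0
  70 | 1111110111110 | 1 | 0
  71 | 1111101111100 | 1 | 0
  72 | 1111011111000 | 1 | 1
  73 | 1110111110001 | 1 | 1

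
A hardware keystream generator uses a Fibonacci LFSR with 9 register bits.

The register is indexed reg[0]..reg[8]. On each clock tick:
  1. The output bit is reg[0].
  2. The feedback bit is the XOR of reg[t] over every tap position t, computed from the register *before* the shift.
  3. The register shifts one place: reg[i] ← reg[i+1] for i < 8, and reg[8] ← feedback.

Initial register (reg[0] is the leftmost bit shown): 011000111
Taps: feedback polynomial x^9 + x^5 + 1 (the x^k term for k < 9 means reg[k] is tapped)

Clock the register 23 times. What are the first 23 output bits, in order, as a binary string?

k : reg_k → out_k, fb_k
0: 011000111 → 0, fb=0
1: 110001110 → 1, fb=0
2: 100011100 → 1, fb=0
3: 000111000 → 0, fb=1
4: 001110001 → 0, fb=0
5: 011100010 → 0, fb=0
6: 111000100 → 1, fb=1
7: 110001001 → 1, fb=0
8: 100010010 → 1, fb=1
9: 000100101 → 0, fb=0
10: 001001010 → 0, fb=1
11: 010010101 → 0, fb=0
12: 100101010 → 1, fb=0
13: 001010100 → 0, fb=0
14: 010101000 → 0, fb=1
15: 101010001 → 1, fb=1
16: 010100011 → 0, fb=0
17: 101000110 → 1, fb=1
18: 010001101 → 0, fb=1
19: 100011011 → 1, fb=0
20: 000110110 → 0, fb=0
21: 001101100 → 0, fb=1
22: 011011001 → 0, fb=1

01100011100010010101000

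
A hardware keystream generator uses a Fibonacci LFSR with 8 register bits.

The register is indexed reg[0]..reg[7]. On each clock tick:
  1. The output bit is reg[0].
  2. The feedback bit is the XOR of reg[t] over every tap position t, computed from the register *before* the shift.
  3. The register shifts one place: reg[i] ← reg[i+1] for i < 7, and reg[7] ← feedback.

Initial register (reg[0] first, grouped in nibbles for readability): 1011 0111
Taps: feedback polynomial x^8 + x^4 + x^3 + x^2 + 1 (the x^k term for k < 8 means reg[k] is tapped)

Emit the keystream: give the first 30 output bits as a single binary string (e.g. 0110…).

101101111010111010001000011011

tick  register→output (feedback)
  0  10110111→1 (1)
  1  01101111→0 (0)
  2  11011110→1 (1)
  3  10111101→1 (0)
  4  01111010→0 (1)
  5  11110101→1 (1)
  6  11101011→1 (1)
  7  11010111→1 (0)
  8  10101110→1 (1)
  9  01011101→0 (0)
 10  10111010→1 (0)
 11  01110100→0 (0)
 12  11101000→1 (1)
 13  11010001→1 (0)
 14  10100010→1 (0)
 15  01000100→0 (0)
 16  10001000→1 (0)
 17  00010000→0 (1)
 18  00100001→0 (1)
 19  01000011→0 (0)
 20  10000110→1 (1)
 21  00001101→0 (1)
 22  00011011→0 (0)
 23  00110110→0 (0)
 24  01101100→0 (0)
 25  11011000→1 (1)
 26  10110001→1 (1)
 27  01100011→0 (1)
 28  11000111→1 (1)
 29  10001111→1 (0)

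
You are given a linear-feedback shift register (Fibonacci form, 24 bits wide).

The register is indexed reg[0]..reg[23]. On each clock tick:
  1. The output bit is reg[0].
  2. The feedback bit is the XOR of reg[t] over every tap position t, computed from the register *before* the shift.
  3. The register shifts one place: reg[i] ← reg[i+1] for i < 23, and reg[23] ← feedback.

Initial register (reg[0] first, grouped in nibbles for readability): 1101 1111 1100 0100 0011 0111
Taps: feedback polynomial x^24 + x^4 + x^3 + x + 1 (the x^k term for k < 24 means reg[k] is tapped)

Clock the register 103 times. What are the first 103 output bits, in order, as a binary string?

tick  register→output (feedback)
  0  110111111100010000110111→1 (0)
  1  101111111000100001101110→1 (1)
  2  011111110001000011011101→0 (1)
  3  111111100010000110111011→1 (0)
  4  111111000100001101110110→1 (0)
  5  111110001000011011101100→1 (0)
  6  111100010000110111011000→1 (1)
  7  111000100001101110110001→1 (0)
  8  110001000011011101100010→1 (0)
  9  100010000110111011000100→1 (0)
 10  000100001101110110001000→0 (1)
 11  001000011011101100010001→0 (0)
 12  010000110111011000100010→0 (1)
 13  100001101110110001000101→1 (1)
 14  000011011101100010001011→0 (1)
 15  000110111011000100010111→0 (0)
 16  001101110110001000101110→0 (1)
 17  011011101100010001011101→0 (0)
 18  110111011000100010111010→1 (0)
 19  101110110001000101110100→1 (1)
 20  011101100010001011101001→0 (0)
 21  111011000100010111010010→1 (1)
 22  110110001000101110100101→1 (0)
 23  101100010001011101001010→1 (0)
 24  011000100010111010010100→0 (1)
 25  110001000101110100101001→1 (0)
 26  100010001011101001010010→1 (0)
 27  000100010111010010100100→0 (1)
 28  001000101110100101001001→0 (0)
 29  010001011101001010010010→0 (1)
 30  100010111010010100100101→1 (0)
 31  000101110100101001001010→0 (1)
 32  001011101001010010010101→0 (1)
 33  010111010010100100101011→0 (1)
 34  101110100101001001010111→1 (1)
 35  011101001010010010101111→0 (0)
 36  111010010100100101011110→1 (1)
 37  110100101001001010111101→1 (1)
 38  101001010010010101111011→1 (1)
 39  010010100100101011110111→0 (0)
 40  100101001001010111101110→1 (0)
 41  001010010010101111011100→0 (1)
 42  010100100101011110111001→0 (0)
 43  101001001010111101110010→1 (1)
 44  010010010101111011100101→0 (0)
 45  100100101011110111001010→1 (0)
 46  001001010111101110010100→0 (0)
 47  010010101111011100101000→0 (0)
 48  100101011110111001010000→1 (0)
 49  001010111101110010100000→0 (1)
 50  010101111011100101000001→0 (0)
 51  101011110111001010000010→1 (0)
 52  010111101110010100000100→0 (1)
 53  101111011100101000001001→1 (1)
 54  011110111001010000010011→0 (1)
 55  111101110010100000100111→1 (1)
 56  111011100101000001001111→1 (1)
 57  110111001010000010011111→1 (0)
 58  101110010100000100111110→1 (1)
 59  011100101000001001111101→0 (0)
 60  111001010000010011111010→1 (0)
 61  110010100000100111110100→1 (1)
 62  100101000001001111101001→1 (0)
 63  001010000010011111010010→0 (1)
 64  010100000100111110100101→0 (0)
 65  101000001001111101001010→1 (1)
 66  010000010011111010010101→0 (1)
 67  100000100111110100101011→1 (1)
 68  000001001111101001010111→0 (0)
 69  000010011111010010101110→0 (1)
 70  000100111110100101011101→0 (1)
 71  001001111101001010111011→0 (0)
 72  010011111010010101110110→0 (0)
 73  100111110100101011101100→1 (1)
 74  001111101001010111011001→0 (0)
 75  011111010010101110110010→0 (1)
 76  111110100101011101100101→1 (0)
 77  111101001010111011001010→1 (1)
 78  111010010101110110010101→1 (1)
 79  110100101011101100101011→1 (1)
 80  101001010111011001010111→1 (1)
 81  010010101110110010101111→0 (0)
 82  100101011101100101011110→1 (0)
 83  001010111011001010111100→0 (1)
 84  010101110110010101111001→0 (0)
 85  101011101100101011110010→1 (0)
 86  010111011001010111100100→0 (1)
 87  101110110010101111001001→1 (1)
 88  011101100101011110010011→0 (0)
 89  111011001010111100100110→1 (1)
 90  110110010101111001001101→1 (0)
 91  101100101011110010011010→1 (0)
 92  011001010111100100110100→0 (1)
 93  110010101111001001101001→1 (1)
 94  100101011110010011010011→1 (0)
 95  001010111100100110100110→0 (1)
 96  010101111001001101001101→0 (0)
 97  101011110010011010011010→1 (0)
 98  010111100100110100110100→0 (1)
 99  101111001001101001101001→1 (1)
100  011110010011010011010011→0 (1)
101  111100100110100110100111→1 (1)
102  111001001101001101001111→1 (0)

1101111111000100001101110110001000101110100101001001010111101110010100000100111110100101011101100101011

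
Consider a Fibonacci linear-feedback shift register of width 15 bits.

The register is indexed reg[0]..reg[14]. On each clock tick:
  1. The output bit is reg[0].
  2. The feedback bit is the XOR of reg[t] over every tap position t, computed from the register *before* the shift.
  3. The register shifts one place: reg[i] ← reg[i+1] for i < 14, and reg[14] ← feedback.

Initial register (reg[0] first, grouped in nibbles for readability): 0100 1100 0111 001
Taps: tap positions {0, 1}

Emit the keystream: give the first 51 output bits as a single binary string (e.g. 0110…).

010011000111001110101001001010011111011011110100001

k : reg_k → out_k, fb_k
0: 010011000111001 → 0, fb=1
1: 100110001110011 → 1, fb=1
2: 001100011100111 → 0, fb=0
3: 011000111001110 → 0, fb=1
4: 110001110011101 → 1, fb=0
5: 100011100111010 → 1, fb=1
6: 000111001110101 → 0, fb=0
7: 001110011101010 → 0, fb=0
8: 011100111010100 → 0, fb=1
9: 111001110101001 → 1, fb=0
10: 110011101010010 → 1, fb=0
11: 100111010100100 → 1, fb=1
12: 001110101001001 → 0, fb=0
13: 011101010010010 → 0, fb=1
14: 111010100100101 → 1, fb=0
15: 110101001001010 → 1, fb=0
16: 101010010010100 → 1, fb=1
17: 010100100101001 → 0, fb=1
18: 101001001010011 → 1, fb=1
19: 010010010100111 → 0, fb=1
20: 100100101001111 → 1, fb=1
21: 001001010011111 → 0, fb=0
22: 010010100111110 → 0, fb=1
23: 100101001111101 → 1, fb=1
24: 001010011111011 → 0, fb=0
25: 010100111110110 → 0, fb=1
26: 101001111101101 → 1, fb=1
27: 010011111011011 → 0, fb=1
28: 100111110110111 → 1, fb=1
29: 001111101101111 → 0, fb=0
30: 011111011011110 → 0, fb=1
31: 111110110111101 → 1, fb=0
32: 111101101111010 → 1, fb=0
33: 111011011110100 → 1, fb=0
34: 110110111101000 → 1, fb=0
35: 101101111010000 → 1, fb=1
36: 011011110100001 → 0, fb=1
37: 110111101000011 → 1, fb=0
38: 101111010000110 → 1, fb=1
39: 011110100001101 → 0, fb=1
40: 111101000011011 → 1, fb=0
41: 111010000110110 → 1, fb=0
42: 110100001101100 → 1, fb=0
43: 101000011011000 → 1, fb=1
44: 010000110110001 → 0, fb=1
45: 100001101100011 → 1, fb=1
46: 000011011000111 → 0, fb=0
47: 000110110001110 → 0, fb=0
48: 001101100011100 → 0, fb=0
49: 011011000111000 → 0, fb=1
50: 110110001110001 → 1, fb=0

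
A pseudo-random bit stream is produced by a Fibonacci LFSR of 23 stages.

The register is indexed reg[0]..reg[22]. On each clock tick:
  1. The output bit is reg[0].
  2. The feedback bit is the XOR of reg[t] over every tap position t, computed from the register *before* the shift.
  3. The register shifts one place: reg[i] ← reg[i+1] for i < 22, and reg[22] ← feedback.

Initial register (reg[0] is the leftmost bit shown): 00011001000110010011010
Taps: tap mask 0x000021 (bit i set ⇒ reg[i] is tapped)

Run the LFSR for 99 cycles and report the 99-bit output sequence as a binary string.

step | reg (before) | out | fb
   0 | 00011001000110010011010 | 0 | 0
   1 | 00110010001100100110100 | 0 | 0
   2 | 01100100011001001101000 | 0 | 1
   3 | 11001000110010011010001 | 1 | 1
   4 | 10010001100100110100011 | 1 | 1
   5 | 00100011001001101000111 | 0 | 0
   6 | 01000110010011010001110 | 0 | 1
   7 | 10001100100110100011101 | 1 | 0
   8 | 00011001001101000111010 | 0 | 0
   9 | 00110010011010001110100 | 0 | 0
  10 | 01100100110100011101000 | 0 | 1
  11 | 11001001101000111010001 | 1 | 1
  12 | 10010011010001110100011 | 1 | 1
  13 | 00100110100011101000111 | 0 | 1
  14 | 01001101000111010001111 | 0 | 1
  15 | 10011010001110100011111 | 1 | 1
  16 | 00110100011101000111111 | 0 | 1
  17 | 01101000111010001111111 | 0 | 0
  18 | 11010001110100011111110 | 1 | 1
  19 | 10100011101000111111101 | 1 | 1
  20 | 01000111010001111111011 | 0 | 1
  21 | 10001110100011111110111 | 1 | 0
  22 | 00011101000111111101110 | 0 | 1
  23 | 00111010001111111011101 | 0 | 0
  24 | 01110100011111110111010 | 0 | 1
  25 | 11101000111111101110101 | 1 | 1
  26 | 11010001111111011101011 | 1 | 1
  27 | 10100011111110111010111 | 1 | 1
  28 | 01000111111101110101111 | 0 | 1
  29 | 10001111111011101011111 | 1 | 0
  30 | 00011111110111010111110 | 0 | 1
  31 | 00111111101110101111101 | 0 | 1
  32 | 01111111011101011111011 | 0 | 1
  33 | 11111110111010111110111 | 1 | 0
  34 | 11111101110101111101110 | 1 | 0
  35 | 11111011101011111011100 | 1 | 1
  36 | 11110111010111110111001 | 1 | 0
  37 | 11101110101111101110010 | 1 | 0
  38 | 11011101011111011100100 | 1 | 0
  39 | 10111010111110111001000 | 1 | 1
  40 | 01110101111101110010001 | 0 | 1
  41 | 11101011111011100100011 | 1 | 1
  42 | 11010111110111001000111 | 1 | 0
  43 | 10101111101110010001110 | 1 | 0
  44 | 01011111011100100011100 | 0 | 1
  45 | 10111110111001000111001 | 1 | 0
  46 | 01111101110010001110010 | 0 | 1
  47 | 11111011100100011100101 | 1 | 1
  48 | 11110111001000111001011 | 1 | 0
  49 | 11101110010001110010110 | 1 | 0
  50 | 11011100100011100101100 | 1 | 0
  51 | 10111001000111001011000 | 1 | 1
  52 | 01110010001110010110001 | 0 | 0
  53 | 11100100011100101100010 | 1 | 0
  54 | 11001000111001011000100 | 1 | 1
  55 | 10010001110010110001001 | 1 | 1
  56 | 00100011100101100010011 | 0 | 0
  57 | 01000111001011000100110 | 0 | 1
  58 | 10001110010110001001101 | 1 | 0
  59 | 00011100101100010011010 | 0 | 1
  60 | 00111001011000100110101 | 0 | 0
  61 | 01110010110001001101010 | 0 | 0
  62 | 11100101100010011010100 | 1 | 0
  63 | 11001011000100110101000 | 1 | 1
  64 | 10010110001001101010001 | 1 | 0
  65 | 00101100010011010100010 | 0 | 1
  66 | 01011000100110101000101 | 0 | 0
  67 | 10110001001101010001010 | 1 | 1
  68 | 01100010011010100010101 | 0 | 0
  69 | 11000100110101000101010 | 1 | 0
  70 | 10001001101010001010100 | 1 | 1
  71 | 00010011010100010101001 | 0 | 0
  72 | 00100110101000101010010 | 0 | 1
  73 | 01001101010001010100101 | 0 | 1
  74 | 10011010100010101001011 | 1 | 1
  75 | 00110101000101010010111 | 0 | 1
  76 | 01101010001010100101111 | 0 | 0
  77 | 11010100010101001011110 | 1 | 0
  78 | 10101000101010010111100 | 1 | 1
  79 | 01010001010100101111001 | 0 | 0
  80 | 10100010101001011110010 | 1 | 1
  81 | 01000101010010111100101 | 0 | 1
  82 | 10001010100101111001011 | 1 | 1
  83 | 00010101001011110010111 | 0 | 1
  84 | 00101010010111100101111 | 0 | 0
  85 | 01010100101111001011110 | 0 | 1
  86 | 10101001011110010111101 | 1 | 1
  87 | 01010010111100101111011 | 0 | 0
  88 | 10100101111001011110110 | 1 | 0
  89 | 01001011110010111101100 | 0 | 0
  90 | 10010111100101111011000 | 1 | 0
  91 | 00101111001011110110000 | 0 | 1
  92 | 01011110010111101100001 | 0 | 1
  93 | 10111100101111011000011 | 1 | 0
  94 | 01111001011110110000110 | 0 | 0
  95 | 11110010111101100001100 | 1 | 1
  96 | 11100101111011000011001 | 1 | 0
  97 | 11001011110110000110010 | 1 | 1
  98 | 10010111101100001100101 | 1 | 0

000110010001100100110100011101000111111101110101111101110010001110010110001001101010001010100101111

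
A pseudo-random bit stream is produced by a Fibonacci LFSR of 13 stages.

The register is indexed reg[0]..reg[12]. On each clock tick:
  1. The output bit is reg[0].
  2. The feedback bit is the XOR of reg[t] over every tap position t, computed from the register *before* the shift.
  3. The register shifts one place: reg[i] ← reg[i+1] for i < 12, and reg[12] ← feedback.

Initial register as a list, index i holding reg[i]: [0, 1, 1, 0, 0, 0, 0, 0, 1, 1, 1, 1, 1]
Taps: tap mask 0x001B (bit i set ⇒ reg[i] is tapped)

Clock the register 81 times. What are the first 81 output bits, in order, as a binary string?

k : reg_k → out_k, fb_k
0: 0110000011111 → 0, fb=1
1: 1100000111111 → 1, fb=0
2: 1000001111110 → 1, fb=1
3: 0000011111101 → 0, fb=0
4: 0000111111010 → 0, fb=1
5: 0001111110101 → 0, fb=0
6: 0011111101010 → 0, fb=0
7: 0111111010100 → 0, fb=1
8: 1111110101001 → 1, fb=0
9: 1111101010010 → 1, fb=0
10: 1111010100100 → 1, fb=1
11: 1110101001001 → 1, fb=1
12: 1101010010011 → 1, fb=1
13: 1010100100111 → 1, fb=0
14: 0101001001110 → 0, fb=0
15: 1010010011100 → 1, fb=1
16: 0100100111001 → 0, fb=0
17: 1001001110010 → 1, fb=0
18: 0010011100100 → 0, fb=0
19: 0100111001000 → 0, fb=0
20: 1001110010000 → 1, fb=1
21: 0011100100001 → 0, fb=0
22: 0111001000010 → 0, fb=0
23: 1110010000100 → 1, fb=0
24: 1100100001000 → 1, fb=1
25: 1001000010001 → 1, fb=0
26: 0010000100010 → 0, fb=0
27: 0100001000100 → 0, fb=1
28: 1000010001001 → 1, fb=1
29: 0000100010011 → 0, fb=1
30: 0001000100111 → 0, fb=1
31: 0010001001111 → 0, fb=0
32: 0100010011110 → 0, fb=1
33: 1000100111101 → 1, fb=0
34: 0001001111010 → 0, fb=1
35: 0010011110101 → 0, fb=0
36: 0100111101010 → 0, fb=0
37: 1001111010100 → 1, fb=1
38: 0011110101001 → 0, fb=0
39: 0111101010010 → 0, fb=1
40: 1111010100101 → 1, fb=1
41: 1110101001011 → 1, fb=1
42: 1101010010111 → 1, fb=1
43: 1010100101111 → 1, fb=0
44: 0101001011110 → 0, fb=0
45: 1010010111100 → 1, fb=1
46: 0100101111001 → 0, fb=0
47: 1001011110010 → 1, fb=0
48: 0010111100100 → 0, fb=1
49: 0101111001001 → 0, fb=1
50: 1011110010011 → 1, fb=1
51: 0111100100111 → 0, fb=1
52: 1111001001111 → 1, fb=1
53: 1110010011111 → 1, fb=0
54: 1100100111110 → 1, fb=1
55: 1001001111101 → 1, fb=0
56: 0010011111010 → 0, fb=0
57: 0100111110100 → 0, fb=0
58: 1001111101000 → 1, fb=1
59: 0011111010001 → 0, fb=0
60: 0111110100010 → 0, fb=1
61: 1111101000101 → 1, fb=0
62: 1111010001010 → 1, fb=1
63: 1110100010101 → 1, fb=1
64: 1101000101011 → 1, fb=1
65: 1010001010111 → 1, fb=1
66: 0100010101111 → 0, fb=1
67: 1000101011111 → 1, fb=0
68: 0001010111110 → 0, fb=1
69: 0010101111101 → 0, fb=1
70: 0101011111011 → 0, fb=0
71: 1010111110110 → 1, fb=0
72: 0101111101100 → 0, fb=1
73: 1011111011001 → 1, fb=1
74: 0111110110011 → 0, fb=1
75: 1111101100111 → 1, fb=0
76: 1111011001110 → 1, fb=1
77: 1110110011101 → 1, fb=1
78: 1101100111011 → 1, fb=0
79: 1011001110110 → 1, fb=0
80: 0110011101100 → 0, fb=1

011000001111110101001001110010000100010011110101001011110010011111010001010111110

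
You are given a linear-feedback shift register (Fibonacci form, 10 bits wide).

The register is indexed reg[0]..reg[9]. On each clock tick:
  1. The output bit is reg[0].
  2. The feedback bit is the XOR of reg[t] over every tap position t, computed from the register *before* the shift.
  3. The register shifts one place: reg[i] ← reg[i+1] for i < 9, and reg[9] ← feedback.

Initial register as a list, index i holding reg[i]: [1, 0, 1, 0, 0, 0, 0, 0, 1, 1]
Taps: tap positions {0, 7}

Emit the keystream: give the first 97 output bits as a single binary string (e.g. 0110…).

k : reg_k → out_k, fb_k
0: 1010000011 → 1, fb=1
1: 0100000111 → 0, fb=1
2: 1000001111 → 1, fb=0
3: 0000011110 → 0, fb=1
4: 0000111101 → 0, fb=1
5: 0001111011 → 0, fb=0
6: 0011110110 → 0, fb=1
7: 0111101101 → 0, fb=1
8: 1111011011 → 1, fb=1
9: 1110110111 → 1, fb=0
10: 1101101110 → 1, fb=0
11: 1011011100 → 1, fb=0
12: 0110111000 → 0, fb=0
13: 1101110000 → 1, fb=1
14: 1011100001 → 1, fb=1
15: 0111000011 → 0, fb=0
16: 1110000110 → 1, fb=0
17: 1100001100 → 1, fb=0
18: 1000011000 → 1, fb=1
19: 0000110001 → 0, fb=0
20: 0001100010 → 0, fb=0
21: 0011000100 → 0, fb=1
22: 0110001001 → 0, fb=0
23: 1100010010 → 1, fb=1
24: 1000100101 → 1, fb=0
25: 0001001010 → 0, fb=0
26: 0010010100 → 0, fb=1
27: 0100101001 → 0, fb=0
28: 1001010010 → 1, fb=1
29: 0010100101 → 0, fb=1
30: 0101001011 → 0, fb=0
31: 1010010110 → 1, fb=0
32: 0100101100 → 0, fb=1
33: 1001011001 → 1, fb=1
34: 0010110011 → 0, fb=0
35: 0101100110 → 0, fb=1
36: 1011001101 → 1, fb=0
37: 0110011010 → 0, fb=0
38: 1100110100 → 1, fb=0
39: 1001101000 → 1, fb=1
40: 0011010001 → 0, fb=0
41: 0110100010 → 0, fb=0
42: 1101000100 → 1, fb=0
43: 1010001000 → 1, fb=1
44: 0100010001 → 0, fb=0
45: 1000100010 → 1, fb=1
46: 0001000101 → 0, fb=1
47: 0010001011 → 0, fb=0
48: 0100010110 → 0, fb=1
49: 1000101101 → 1, fb=0
50: 0001011010 → 0, fb=0
51: 0010110100 → 0, fb=1
52: 0101101001 → 0, fb=0
53: 1011010010 → 1, fb=1
54: 0110100101 → 0, fb=1
55: 1101001011 → 1, fb=1
56: 1010010111 → 1, fb=0
57: 0100101110 → 0, fb=1
58: 1001011101 → 1, fb=0
59: 0010111010 → 0, fb=0
60: 0101110100 → 0, fb=1
61: 1011101001 → 1, fb=1
62: 0111010011 → 0, fb=0
63: 1110100110 → 1, fb=0
64: 1101001100 → 1, fb=0
65: 1010011000 → 1, fb=1
66: 0100110001 → 0, fb=0
67: 1001100010 → 1, fb=1
68: 0011000101 → 0, fb=1
69: 0110001011 → 0, fb=0
70: 1100010110 → 1, fb=0
71: 1000101100 → 1, fb=0
72: 0001011000 → 0, fb=0
73: 0010110000 → 0, fb=0
74: 0101100000 → 0, fb=0
75: 1011000000 → 1, fb=1
76: 0110000001 → 0, fb=0
77: 1100000010 → 1, fb=1
78: 1000000101 → 1, fb=0
79: 0000001010 → 0, fb=0
80: 0000010100 → 0, fb=1
81: 0000101001 → 0, fb=0
82: 0001010010 → 0, fb=0
83: 0010100100 → 0, fb=1
84: 0101001001 → 0, fb=0
85: 1010010010 → 1, fb=1
86: 0100100101 → 0, fb=1
87: 1001001011 → 1, fb=1
88: 0010010111 → 0, fb=1
89: 0100101111 → 0, fb=1
90: 1001011111 → 1, fb=0
91: 0010111110 → 0, fb=1
92: 0101111101 → 0, fb=1
93: 1011111011 → 1, fb=1
94: 0111110111 → 0, fb=1
95: 1111101111 → 1, fb=0
96: 1111011110 → 1, fb=0

1010000011110110111000011000100101001011001101000100010110100101110100110001011000000101001001011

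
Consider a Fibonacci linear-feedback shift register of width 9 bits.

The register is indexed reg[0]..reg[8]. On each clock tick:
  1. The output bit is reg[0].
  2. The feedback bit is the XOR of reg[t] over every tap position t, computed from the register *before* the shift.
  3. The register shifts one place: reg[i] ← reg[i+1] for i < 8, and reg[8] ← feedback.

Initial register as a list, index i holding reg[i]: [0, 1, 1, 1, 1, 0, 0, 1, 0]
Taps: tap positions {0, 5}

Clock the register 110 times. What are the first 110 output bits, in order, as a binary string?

01111001001011100111000000111011101001111010100101000000101010101111101011010000011011101101101011000001011101

tick  register→output (feedback)
  0  011110010→0 (0)
  1  111100100→1 (1)
  2  111001001→1 (0)
  3  110010010→1 (1)
  4  100100101→1 (1)
  5  001001011→0 (1)
  6  010010111→0 (0)
  7  100101110→1 (0)
  8  001011100→0 (1)
  9  010111001→0 (1)
 10  101110011→1 (1)
 11  011100111→0 (0)
 12  111001110→1 (0)
 13  110011100→1 (0)
 14  100111000→1 (0)
 15  001110000→0 (0)
 16  011100000→0 (0)
 17  111000000→1 (1)
 18  110000001→1 (1)
 19  100000011→1 (1)
 20  000000111→0 (0)
 21  000001110→0 (1)
 22  000011101→0 (1)
 23  000111011→0 (1)
 24  001110111→0 (0)
 25  011101110→0 (1)
 26  111011101→1 (0)
 27  110111010→1 (0)
 28  101110100→1 (1)
 29  011101001→0 (1)
 30  111010011→1 (1)
 31  110100111→1 (1)
 32  101001111→1 (0)
 33  010011110→0 (1)
 34  100111101→1 (0)
 35  001111010→0 (1)
 36  011110101→0 (0)
 37  111101010→1 (0)
 38  111010100→1 (1)
 39  110101001→1 (0)
 40  101010010→1 (1)
 41  010100101→0 (0)
 42  101001010→1 (0)
 43  010010100→0 (0)
 44  100101000→1 (0)
 45  001010000→0 (0)
 46  010100000→0 (0)
 47  101000000→1 (1)
 48  010000001→0 (0)
 49  100000010→1 (1)
 50  000000101→0 (0)
 51  000001010→0 (1)
 52  000010101→0 (0)
 53  000101010→0 (1)
 54  001010101→0 (0)
 55  010101010→0 (1)
 56  101010101→1 (1)
 57  010101011→0 (1)
 58  101010111→1 (1)
 59  010101111→0 (1)
 60  101011111→1 (0)
 61  010111110→0 (1)
 62  101111101→1 (0)
 63  011111010→0 (1)
 64  111110101→1 (1)
 65  111101011→1 (0)
 66  111010110→1 (1)
 67  110101101→1 (0)
 68  101011010→1 (0)
 69  010110100→0 (0)
 70  101101000→1 (0)
 71  011010000→0 (0)
 72  110100000→1 (1)
 73  101000001→1 (1)
 74  010000011→0 (0)
 75  100000110→1 (1)
 76  000001101→0 (1)
 77  000011011→0 (1)
 78  000110111→0 (0)
 79  001101110→0 (1)
 80  011011101→0 (1)
 81  110111011→1 (0)
 82  101110110→1 (1)
 83  011101101→0 (1)
 84  111011011→1 (0)
 85  110110110→1 (1)
 86  101101101→1 (0)
 87  011011010→0 (1)
 88  110110101→1 (1)
 89  101101011→1 (0)
 90  011010110→0 (0)
 91  110101100→1 (0)
 92  101011000→1 (0)
 93  010110000→0 (0)
 94  101100000→1 (1)
 95  011000001→0 (0)
 96  110000010→1 (1)
 97  100000101→1 (1)
 98  000001011→0 (1)
 99  000010111→0 (0)
100  000101110→0 (1)
101  001011101→0 (1)
102  010111011→0 (1)
103  101110111→1 (1)
104  011101111→0 (1)
105  111011111→1 (0)
106  110111110→1 (0)
107  101111100→1 (0)
108  011111000→0 (1)
109  111110001→1 (1)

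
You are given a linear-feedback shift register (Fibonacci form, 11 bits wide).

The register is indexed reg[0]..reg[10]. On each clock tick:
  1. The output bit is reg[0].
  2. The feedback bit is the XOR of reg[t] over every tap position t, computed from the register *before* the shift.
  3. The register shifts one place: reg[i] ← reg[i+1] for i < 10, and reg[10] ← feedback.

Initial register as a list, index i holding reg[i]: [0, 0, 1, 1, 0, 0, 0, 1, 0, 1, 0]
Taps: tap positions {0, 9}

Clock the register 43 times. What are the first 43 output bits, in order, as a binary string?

k : reg_k → out_k, fb_k
0: 00110001010 → 0, fb=1
1: 01100010101 → 0, fb=0
2: 11000101010 → 1, fb=0
3: 10001010100 → 1, fb=1
4: 00010101001 → 0, fb=0
5: 00101010010 → 0, fb=1
6: 01010100101 → 0, fb=0
7: 10101001010 → 1, fb=0
8: 01010010100 → 0, fb=0
9: 10100101000 → 1, fb=1
10: 01001010001 → 0, fb=0
11: 10010100010 → 1, fb=0
12: 00101000100 → 0, fb=0
13: 01010001000 → 0, fb=0
14: 10100010000 → 1, fb=1
15: 01000100001 → 0, fb=0
16: 10001000010 → 1, fb=0
17: 00010000100 → 0, fb=0
18: 00100001000 → 0, fb=0
19: 01000010000 → 0, fb=0
20: 10000100000 → 1, fb=1
21: 00001000001 → 0, fb=0
22: 00010000010 → 0, fb=1
23: 00100000101 → 0, fb=0
24: 01000001010 → 0, fb=1
25: 10000010101 → 1, fb=1
26: 00000101011 → 0, fb=1
27: 00001010111 → 0, fb=1
28: 00010101111 → 0, fb=1
29: 00101011111 → 0, fb=1
30: 01010111111 → 0, fb=1
31: 10101111111 → 1, fb=0
32: 01011111110 → 0, fb=1
33: 10111111101 → 1, fb=1
34: 01111111011 → 0, fb=1
35: 11111110111 → 1, fb=0
36: 11111101110 → 1, fb=0
37: 11111011100 → 1, fb=1
38: 11110111001 → 1, fb=1
39: 11101110011 → 1, fb=0
40: 11011100110 → 1, fb=0
41: 10111001100 → 1, fb=1
42: 01110011001 → 0, fb=0

0011000101010010100010000100000101011111110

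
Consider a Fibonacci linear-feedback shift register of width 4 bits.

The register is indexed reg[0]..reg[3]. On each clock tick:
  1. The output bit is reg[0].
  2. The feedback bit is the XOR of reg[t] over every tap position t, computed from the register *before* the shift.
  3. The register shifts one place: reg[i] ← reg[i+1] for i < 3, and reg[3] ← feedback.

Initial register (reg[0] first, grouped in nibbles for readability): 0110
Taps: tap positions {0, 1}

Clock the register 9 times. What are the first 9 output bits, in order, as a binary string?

k : reg_k → out_k, fb_k
0: 0110 → 0, fb=1
1: 1101 → 1, fb=0
2: 1010 → 1, fb=1
3: 0101 → 0, fb=1
4: 1011 → 1, fb=1
5: 0111 → 0, fb=1
6: 1111 → 1, fb=0
7: 1110 → 1, fb=0
8: 1100 → 1, fb=0

011010111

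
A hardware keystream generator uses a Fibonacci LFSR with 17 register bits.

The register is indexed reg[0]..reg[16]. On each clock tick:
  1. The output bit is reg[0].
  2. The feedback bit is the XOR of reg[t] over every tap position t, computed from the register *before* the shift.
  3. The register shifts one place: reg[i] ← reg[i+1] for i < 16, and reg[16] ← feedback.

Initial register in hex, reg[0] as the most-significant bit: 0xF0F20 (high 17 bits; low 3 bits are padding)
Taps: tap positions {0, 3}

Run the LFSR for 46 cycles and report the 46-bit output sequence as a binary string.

1111000011110010001110111011000111110011000111

k : reg_k → out_k, fb_k
0: 11110000111100100 → 1, fb=0
1: 11100001111001000 → 1, fb=1
2: 11000011110010001 → 1, fb=1
3: 10000111100100011 → 1, fb=1
4: 00001111001000111 → 0, fb=0
5: 00011110010001110 → 0, fb=1
6: 00111100100011101 → 0, fb=1
7: 01111001000111011 → 0, fb=1
8: 11110010001110111 → 1, fb=0
9: 11100100011101110 → 1, fb=1
10: 11001000111011101 → 1, fb=1
11: 10010001110111011 → 1, fb=0
12: 00100011101110110 → 0, fb=0
13: 01000111011101100 → 0, fb=0
14: 10001110111011000 → 1, fb=1
15: 00011101110110001 → 0, fb=1
16: 00111011101100011 → 0, fb=1
17: 01110111011000111 → 0, fb=1
18: 11101110110001111 → 1, fb=1
19: 11011101100011111 → 1, fb=0
20: 10111011000111110 → 1, fb=0
21: 01110110001111100 → 0, fb=1
22: 11101100011111001 → 1, fb=1
23: 11011000111110011 → 1, fb=0
24: 10110001111100110 → 1, fb=0
25: 01100011111001100 → 0, fb=0
26: 11000111110011000 → 1, fb=1
27: 10001111100110001 → 1, fb=1
28: 00011111001100011 → 0, fb=1
29: 00111110011000111 → 0, fb=1
30: 01111100110001111 → 0, fb=1
31: 11111001100011111 → 1, fb=0
32: 11110011000111110 → 1, fb=0
33: 11100110001111100 → 1, fb=1
34: 11001100011111001 → 1, fb=1
35: 10011000111110011 → 1, fb=0
36: 00110001111100110 → 0, fb=1
37: 01100011111001101 → 0, fb=0
38: 11000111110011010 → 1, fb=1
39: 10001111100110101 → 1, fb=1
40: 00011111001101011 → 0, fb=1
41: 00111110011010111 → 0, fb=1
42: 01111100110101111 → 0, fb=1
43: 11111001101011111 → 1, fb=0
44: 11110011010111110 → 1, fb=0
45: 11100110101111100 → 1, fb=1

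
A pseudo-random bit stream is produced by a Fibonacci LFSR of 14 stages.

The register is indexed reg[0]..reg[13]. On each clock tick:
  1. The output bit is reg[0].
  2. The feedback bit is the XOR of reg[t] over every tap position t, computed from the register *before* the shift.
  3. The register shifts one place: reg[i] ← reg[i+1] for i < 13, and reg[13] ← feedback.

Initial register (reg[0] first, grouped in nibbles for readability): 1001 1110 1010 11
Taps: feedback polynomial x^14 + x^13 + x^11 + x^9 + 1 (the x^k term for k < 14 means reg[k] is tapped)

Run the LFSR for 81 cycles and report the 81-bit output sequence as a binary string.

tick  register→output (feedback)
  0  10011110101011→1 (0)
  1  00111101010110→0 (0)
  2  01111010101100→0 (1)
  3  11110101011001→1 (1)
  4  11101010110011→1 (1)
  5  11010101100111→1 (1)
  6  10101011001111→1 (1)
  7  01010110011111→0 (1)
  8  10101100111111→1 (0)
  9  01011001111110→0 (0)
 10  10110011111100→1 (1)
 11  01100111111001→0 (0)
 12  11001111110010→1 (0)
 13  10011111100100→1 (0)
 14  00111111001000→0 (0)
 15  01111110010000→0 (1)
 16  11111100100001→1 (0)
 17  11111001000010→1 (1)
 18  11110010000101→1 (1)
 19  11100100001011→1 (0)
 20  11001000010110→1 (1)
 21  10010000101101→1 (1)
 22  00100001011011→0 (0)
 23  01000010110110→0 (0)
 24  10000101101100→1 (0)
 25  00001011011000→0 (1)
 26  00010110110001→0 (0)
 27  00101101100010→0 (0)
 28  01011011000100→0 (1)
 29  10110110001001→1 (0)
 30  01101100010010→0 (1)
 31  11011000100101→1 (1)
 32  10110001001011→1 (0)
 33  01100010010110→0 (0)
 34  11000100101100→1 (0)
 35  10001001011000→1 (0)
 36  00010010110000→0 (1)
 37  00100101100001→0 (1)
 38  01001011000011→0 (1)
 39  10010110000111→1 (1)
 40  00101100001111→0 (0)
 41  01011000011110→0 (0)
 42  10110000111100→1 (1)
 43  01100001111001→0 (0)
 44  11000011110010→1 (0)
 45  10000111100100→1 (0)
 46  00001111001000→0 (0)
 47  00011110010000→0 (1)
 48  00111100100001→0 (1)
 49  01111001000011→0 (1)
 50  11110010000111→1 (1)
 51  11100100001111→1 (1)
 52  11001000011111→1 (0)
 53  10010000111110→1 (1)
 54  00100001111101→0 (1)
 55  01000011111011→0 (0)
 56  10000111110110→1 (1)
 57  00001111101101→0 (0)
 58  00011111011010→0 (1)
 59  00111110110101→0 (1)
 60  01111101101011→0 (1)
 61  11111011010111→1 (0)
 62  11110110101110→1 (0)
 63  11101101011100→1 (1)
 64  11011010111001→1 (1)
 65  10110101110011→1 (1)
 66  01101011100111→0 (0)
 67  11010111001110→1 (0)
 68  10101110011100→1 (1)
 69  01011100111001→0 (0)
 70  10111001110010→1 (0)
 71  01110011100100→0 (1)
 72  11100111001001→1 (0)
 73  11001110010010→1 (0)
 74  10011100100100→1 (0)
 75  00111001001000→0 (0)
 76  01110010010000→0 (1)
 77  11100100100001→1 (0)
 78  11001001000010→1 (1)
 79  10010010000101→1 (1)
 80  00100100001011→0 (1)

100111101010110011111100100001011011000100101100001111001000011111011010111001110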